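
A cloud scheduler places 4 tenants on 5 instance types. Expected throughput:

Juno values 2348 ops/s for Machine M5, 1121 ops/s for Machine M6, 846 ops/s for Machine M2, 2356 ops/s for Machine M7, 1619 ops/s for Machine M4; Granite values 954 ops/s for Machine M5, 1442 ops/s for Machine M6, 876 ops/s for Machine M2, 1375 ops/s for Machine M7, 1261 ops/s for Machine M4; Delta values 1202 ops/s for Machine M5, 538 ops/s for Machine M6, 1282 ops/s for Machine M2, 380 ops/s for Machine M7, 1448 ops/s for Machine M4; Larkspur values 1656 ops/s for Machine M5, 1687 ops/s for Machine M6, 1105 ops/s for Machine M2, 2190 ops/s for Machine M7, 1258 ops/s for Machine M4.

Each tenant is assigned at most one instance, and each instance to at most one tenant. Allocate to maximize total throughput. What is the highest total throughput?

This is the linear assignment problem.
Optimal: Juno→Machine M5 (2348 ops/s), Granite→Machine M6 (1442 ops/s), Delta→Machine M4 (1448 ops/s), Larkspur→Machine M7 (2190 ops/s) — total 2348+1442+1448+2190 = 7428 ops/s.
Max-entry greedy (repeatedly take the single best remaining cell) gives 6445 ops/s, worse by 983.
Swapping Granite↔Delta (Granite→Machine M4 1261 ops/s, Delta→Machine M6 538 ops/s) loses 1091.
No other one-to-one assignment exceeds 7428 ops/s.

Max total: 7428 ops/s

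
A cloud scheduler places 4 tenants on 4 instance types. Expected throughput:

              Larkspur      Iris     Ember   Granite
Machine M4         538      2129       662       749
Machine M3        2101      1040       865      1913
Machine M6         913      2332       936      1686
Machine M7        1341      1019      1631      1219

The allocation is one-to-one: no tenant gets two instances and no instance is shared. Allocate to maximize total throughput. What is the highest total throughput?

Maximum total: 7547 ops/s

Optimal: Larkspur→Machine M3 (2101 ops/s), Iris→Machine M4 (2129 ops/s), Ember→Machine M7 (1631 ops/s), Granite→Machine M6 (1686 ops/s) — total 2101+2129+1631+1686 = 7547 ops/s.
Row-greedy (each tenant in turn takes its best remaining instance) gives 6813 ops/s, worse by 734.
Swapping Larkspur↔Granite (Larkspur→Machine M6 913 ops/s, Granite→Machine M3 1913 ops/s) loses 961.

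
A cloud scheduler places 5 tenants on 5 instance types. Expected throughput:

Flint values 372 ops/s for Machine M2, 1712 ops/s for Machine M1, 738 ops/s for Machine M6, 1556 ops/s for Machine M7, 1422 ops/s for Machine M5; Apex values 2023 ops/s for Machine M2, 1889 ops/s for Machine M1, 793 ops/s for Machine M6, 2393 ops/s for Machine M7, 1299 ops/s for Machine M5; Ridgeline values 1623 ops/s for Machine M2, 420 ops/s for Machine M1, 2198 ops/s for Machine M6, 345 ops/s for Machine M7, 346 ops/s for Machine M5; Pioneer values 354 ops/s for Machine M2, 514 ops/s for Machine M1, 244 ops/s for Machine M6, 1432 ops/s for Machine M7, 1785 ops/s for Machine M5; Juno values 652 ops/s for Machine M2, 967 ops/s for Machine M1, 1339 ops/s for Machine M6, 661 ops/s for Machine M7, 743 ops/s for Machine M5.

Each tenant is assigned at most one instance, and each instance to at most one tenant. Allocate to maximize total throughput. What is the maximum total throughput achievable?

Maximum total: 8852 ops/s

Optimal: Flint→Machine M1 (1712 ops/s), Apex→Machine M7 (2393 ops/s), Ridgeline→Machine M2 (1623 ops/s), Pioneer→Machine M5 (1785 ops/s), Juno→Machine M6 (1339 ops/s) — total 1712+2393+1623+1785+1339 = 8852 ops/s.
Column-greedy (each instance in turn goes to its best remaining tenant) gives 8108 ops/s, worse by 744.
No other one-to-one assignment exceeds 8852 ops/s.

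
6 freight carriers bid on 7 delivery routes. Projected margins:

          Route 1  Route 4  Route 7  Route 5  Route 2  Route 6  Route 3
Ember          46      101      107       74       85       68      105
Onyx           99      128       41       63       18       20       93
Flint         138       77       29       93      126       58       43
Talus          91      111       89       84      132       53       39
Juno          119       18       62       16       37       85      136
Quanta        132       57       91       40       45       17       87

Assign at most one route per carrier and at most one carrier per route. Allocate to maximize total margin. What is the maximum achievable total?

This is the linear assignment problem.
Optimal: Ember→Route 7 ($107k), Onyx→Route 4 ($128k), Flint→Route 5 ($93k), Talus→Route 2 ($132k), Juno→Route 3 ($136k), Quanta→Route 1 ($132k) — total 107+128+93+132+136+132 = $728k.
Column-greedy (each route in turn goes to its best remaining carrier) gives $587k, worse by 141.
Next-best assignment: Ember→Route 7, Onyx→Route 4, Flint→Route 2, Talus→Route 5, Juno→Route 3, Quanta→Route 1 = $713k.

Maximum total: $728k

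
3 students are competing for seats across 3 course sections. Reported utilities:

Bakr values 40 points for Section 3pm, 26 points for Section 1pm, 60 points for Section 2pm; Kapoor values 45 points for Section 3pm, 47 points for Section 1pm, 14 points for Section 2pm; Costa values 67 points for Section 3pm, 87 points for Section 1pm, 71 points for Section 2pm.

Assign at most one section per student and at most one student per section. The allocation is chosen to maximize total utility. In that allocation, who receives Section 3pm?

Kapoor receives Section 3pm.

Optimal: Bakr→Section 2pm (60 points), Kapoor→Section 3pm (45 points), Costa→Section 1pm (87 points) — total 60+45+87 = 192 points.
Column-greedy (each section in turn goes to its best remaining student) gives 174 points, worse by 18.
Every other assignment is strictly worse.
Kapoor's own top section is Section 1pm (47 points), but forcing Kapoor→Section 1pm and reassigning the rest optimally gives only 174 points — worse by 18.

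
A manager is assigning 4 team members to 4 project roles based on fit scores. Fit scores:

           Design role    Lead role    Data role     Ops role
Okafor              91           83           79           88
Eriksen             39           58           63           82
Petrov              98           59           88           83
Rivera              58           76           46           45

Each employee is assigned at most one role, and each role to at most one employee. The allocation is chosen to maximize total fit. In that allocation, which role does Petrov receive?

Petrov receives Data role.

Optimal: Okafor→Design role (91 pts), Eriksen→Ops role (82 pts), Petrov→Data role (88 pts), Rivera→Lead role (76 pts) — total 91+82+88+76 = 337 pts.
Max-entry greedy (repeatedly take the single best remaining cell) gives 325 pts, worse by 12.
Swapping Rivera↔Okafor (Rivera→Design role 58 pts, Okafor→Lead role 83 pts) loses 26.
No other one-to-one assignment exceeds 337 pts.
Petrov's own top role is Design role (98 pts), but forcing Petrov→Design role and reassigning the rest optimally gives only 335 pts — worse by 2.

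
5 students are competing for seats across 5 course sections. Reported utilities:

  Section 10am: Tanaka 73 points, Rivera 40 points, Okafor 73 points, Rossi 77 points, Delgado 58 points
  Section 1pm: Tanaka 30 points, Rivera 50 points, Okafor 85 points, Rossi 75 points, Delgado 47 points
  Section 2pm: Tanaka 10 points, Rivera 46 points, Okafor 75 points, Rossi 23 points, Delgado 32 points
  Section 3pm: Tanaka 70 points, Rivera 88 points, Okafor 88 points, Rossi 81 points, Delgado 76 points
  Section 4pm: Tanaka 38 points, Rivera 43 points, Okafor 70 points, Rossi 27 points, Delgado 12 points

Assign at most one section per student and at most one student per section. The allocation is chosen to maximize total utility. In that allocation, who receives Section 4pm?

Rivera receives Section 4pm.

Treat this as an assignment problem: match each student to one section.
Optimal: Tanaka→Section 10am (73 points), Rivera→Section 4pm (43 points), Okafor→Section 2pm (75 points), Rossi→Section 1pm (75 points), Delgado→Section 3pm (76 points) — total 73+43+75+75+76 = 342 points.
Max-entry greedy (repeatedly take the single best remaining cell) gives 320 points, worse by 22.
Next-best assignment: Tanaka→Section 10am, Rivera→Section 2pm, Okafor→Section 4pm, Rossi→Section 1pm, Delgado→Section 3pm = 340 points.
No other one-to-one assignment exceeds 342 points.
Rivera's own top section is Section 3pm (88 points), but forcing Rivera→Section 3pm and reassigning the rest optimally gives only 338 points — worse by 4.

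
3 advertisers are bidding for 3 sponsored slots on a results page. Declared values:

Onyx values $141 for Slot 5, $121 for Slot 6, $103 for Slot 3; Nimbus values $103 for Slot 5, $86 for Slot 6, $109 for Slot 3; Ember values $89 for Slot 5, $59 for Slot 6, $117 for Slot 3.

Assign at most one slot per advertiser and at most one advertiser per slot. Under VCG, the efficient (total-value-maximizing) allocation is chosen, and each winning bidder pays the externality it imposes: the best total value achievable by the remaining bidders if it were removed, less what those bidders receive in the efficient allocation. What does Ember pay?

Efficient allocation: Onyx→Slot 5 ($141), Nimbus→Slot 6 ($86), Ember→Slot 3 ($117); total welfare W = $344.
Ember receives Slot 3 at value $117, so the others get W − 117 = $227.
Without Ember: best allocation of the remaining 2 bidders over all 3 slots is Onyx→Slot 5 ($141), Nimbus→Slot 3 ($109), total $250.
VCG payment = (others' best without Ember) − (others' welfare with Ember) = 250 − 227 = $23.

Ember pays $23.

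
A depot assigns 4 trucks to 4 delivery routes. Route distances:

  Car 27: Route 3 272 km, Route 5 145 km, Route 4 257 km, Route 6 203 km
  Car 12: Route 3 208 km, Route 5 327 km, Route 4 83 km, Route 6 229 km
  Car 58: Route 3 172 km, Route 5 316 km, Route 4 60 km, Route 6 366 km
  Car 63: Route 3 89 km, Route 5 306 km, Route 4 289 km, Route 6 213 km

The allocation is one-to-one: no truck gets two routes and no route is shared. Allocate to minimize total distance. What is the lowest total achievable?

This is the linear assignment problem.
Optimal: Car 27→Route 5 (145 km), Car 12→Route 6 (229 km), Car 58→Route 4 (60 km), Car 63→Route 3 (89 km) — total 145+229+60+89 = 523 km.
Next-best assignment: Car 27→Route 5, Car 12→Route 4, Car 58→Route 3, Car 63→Route 6 = 613 km.
Swapping Car 63↔Car 12 (Car 63→Route 6 213 km, Car 12→Route 3 208 km) adds 103.
Checked against all permutations: 523 km is optimal.

Min total: 523 km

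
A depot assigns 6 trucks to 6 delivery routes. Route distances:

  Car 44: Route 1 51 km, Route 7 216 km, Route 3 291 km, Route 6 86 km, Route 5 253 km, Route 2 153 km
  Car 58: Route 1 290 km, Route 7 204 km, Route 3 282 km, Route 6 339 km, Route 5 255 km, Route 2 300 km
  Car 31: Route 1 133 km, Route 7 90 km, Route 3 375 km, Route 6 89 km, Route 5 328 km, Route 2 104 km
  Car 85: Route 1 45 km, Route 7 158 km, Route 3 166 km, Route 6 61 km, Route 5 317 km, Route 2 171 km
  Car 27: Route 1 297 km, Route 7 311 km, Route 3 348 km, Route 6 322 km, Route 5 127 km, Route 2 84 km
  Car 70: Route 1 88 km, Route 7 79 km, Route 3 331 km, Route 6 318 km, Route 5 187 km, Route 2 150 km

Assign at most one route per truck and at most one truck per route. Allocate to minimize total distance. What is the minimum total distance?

Min total: 704 km

Optimal: Car 44→Route 1 (51 km), Car 58→Route 3 (282 km), Car 31→Route 2 (104 km), Car 85→Route 6 (61 km), Car 27→Route 5 (127 km), Car 70→Route 7 (79 km) — total 51+282+104+61+127+79 = 704 km.
Min-entry greedy (repeatedly take the single cheapest remaining cell) gives 924 km, worse by 220.
Next-best assignment: Car 44→Route 6, Car 58→Route 3, Car 31→Route 2, Car 85→Route 1, Car 27→Route 5, Car 70→Route 7 = 723 km.
Swapping Car 31↔Car 44 (Car 31→Route 1 133 km, Car 44→Route 2 153 km) adds 131.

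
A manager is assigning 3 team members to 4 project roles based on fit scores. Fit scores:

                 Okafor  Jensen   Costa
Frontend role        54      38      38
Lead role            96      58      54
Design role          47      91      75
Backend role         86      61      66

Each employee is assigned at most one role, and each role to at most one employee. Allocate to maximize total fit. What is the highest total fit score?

Maximum total: 253 pts

Optimal: Okafor→Lead role (96 pts), Jensen→Design role (91 pts), Costa→Backend role (66 pts) — total 96+91+66 = 253 pts.
Next-best assignment: Okafor→Lead role, Jensen→Backend role, Costa→Design role = 232 pts.
Swapping Jensen↔Costa (Jensen→Backend role 61 pts, Costa→Design role 75 pts) loses 21.
No other one-to-one assignment exceeds 253 pts.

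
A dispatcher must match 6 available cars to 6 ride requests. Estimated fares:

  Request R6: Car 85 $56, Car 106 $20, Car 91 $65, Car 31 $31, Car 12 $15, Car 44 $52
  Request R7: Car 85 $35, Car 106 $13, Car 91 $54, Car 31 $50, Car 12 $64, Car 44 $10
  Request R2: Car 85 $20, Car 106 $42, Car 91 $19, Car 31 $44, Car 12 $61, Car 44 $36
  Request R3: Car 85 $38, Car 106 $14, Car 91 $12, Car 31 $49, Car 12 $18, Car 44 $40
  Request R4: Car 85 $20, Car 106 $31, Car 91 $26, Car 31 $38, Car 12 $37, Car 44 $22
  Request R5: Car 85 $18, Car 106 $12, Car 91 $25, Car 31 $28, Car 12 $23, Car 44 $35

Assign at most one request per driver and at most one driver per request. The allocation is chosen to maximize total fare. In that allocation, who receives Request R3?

Treat this as an assignment problem: match each driver to one request.
Optimal: Car 85→Request R6 ($56), Car 106→Request R4 ($31), Car 91→Request R7 ($54), Car 31→Request R3 ($49), Car 12→Request R2 ($61), Car 44→Request R5 ($35) — total 56+31+54+49+61+35 = $286.
Row-greedy (each driver in turn takes its best remaining request) gives $273, worse by 13.
Next-best assignment: Car 85→Request R3, Car 106→Request R2, Car 91→Request R6, Car 31→Request R4, Car 12→Request R7, Car 44→Request R5 = $282.
Swapping Car 31↔Car 91 (Car 31→Request R7 $50, Car 91→Request R3 $12) loses 41.
Car 31's own top request is Request R7 ($50), but forcing Car 31→Request R7 and reassigning the rest optimally gives only $280 — worse by 6.

Car 31 receives Request R3.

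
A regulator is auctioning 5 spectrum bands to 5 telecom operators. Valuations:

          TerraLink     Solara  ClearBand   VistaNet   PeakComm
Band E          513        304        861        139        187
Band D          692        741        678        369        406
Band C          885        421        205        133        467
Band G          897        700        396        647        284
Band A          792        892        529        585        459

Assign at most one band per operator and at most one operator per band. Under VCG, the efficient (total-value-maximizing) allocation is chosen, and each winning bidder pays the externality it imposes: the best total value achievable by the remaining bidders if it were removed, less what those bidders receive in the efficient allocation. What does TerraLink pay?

TerraLink pays $61M.

Efficient allocation: TerraLink→Band C ($885M), Solara→Band A ($892M), ClearBand→Band E ($861M), VistaNet→Band G ($647M), PeakComm→Band D ($406M); total welfare W = $3691M.
TerraLink receives Band C at value $885M, so the others get W − 885 = $2806M.
Without TerraLink: best allocation of the remaining 4 bidders over all 5 bands is Solara→Band A ($892M), ClearBand→Band E ($861M), VistaNet→Band G ($647M), PeakComm→Band C ($467M), total $2867M.
VCG payment = (others' best without TerraLink) − (others' welfare with TerraLink) = 2867 − 2806 = $61M.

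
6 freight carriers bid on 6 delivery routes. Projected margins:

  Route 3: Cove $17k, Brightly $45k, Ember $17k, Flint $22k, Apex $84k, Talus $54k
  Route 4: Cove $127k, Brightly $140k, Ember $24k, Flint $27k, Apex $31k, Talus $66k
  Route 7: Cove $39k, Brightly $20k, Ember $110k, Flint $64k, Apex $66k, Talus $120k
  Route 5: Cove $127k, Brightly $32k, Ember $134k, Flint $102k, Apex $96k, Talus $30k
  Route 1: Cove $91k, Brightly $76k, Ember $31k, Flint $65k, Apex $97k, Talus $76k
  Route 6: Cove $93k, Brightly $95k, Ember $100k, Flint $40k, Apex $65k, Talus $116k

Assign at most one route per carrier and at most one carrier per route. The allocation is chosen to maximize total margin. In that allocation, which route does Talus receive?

Optimal: Cove→Route 1 ($91k), Brightly→Route 4 ($140k), Ember→Route 7 ($110k), Flint→Route 5 ($102k), Apex→Route 3 ($84k), Talus→Route 6 ($116k) — total 91+140+110+102+84+116 = $643k.
Column-greedy (each route in turn goes to its best remaining carrier) gives $609k, worse by 34.
Next-best assignment: Cove→Route 5, Brightly→Route 4, Ember→Route 7, Flint→Route 1, Apex→Route 3, Talus→Route 6 = $642k.
No other one-to-one assignment exceeds $643k.
Talus's own top route is Route 7 ($120k), but forcing Talus→Route 7 and reassigning the rest optimally gives only $637k — worse by 6.

Talus receives Route 6.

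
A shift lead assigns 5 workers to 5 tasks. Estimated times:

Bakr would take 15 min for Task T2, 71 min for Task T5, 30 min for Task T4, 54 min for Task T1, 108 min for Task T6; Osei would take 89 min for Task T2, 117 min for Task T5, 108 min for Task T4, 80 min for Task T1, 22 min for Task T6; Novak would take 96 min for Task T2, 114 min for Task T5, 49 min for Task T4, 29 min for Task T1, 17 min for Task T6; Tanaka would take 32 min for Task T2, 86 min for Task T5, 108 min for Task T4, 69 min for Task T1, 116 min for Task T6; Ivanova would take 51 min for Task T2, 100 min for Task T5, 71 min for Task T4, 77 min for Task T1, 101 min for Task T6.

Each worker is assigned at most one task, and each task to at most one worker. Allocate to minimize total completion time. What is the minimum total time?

Optimal: Bakr→Task T4 (30 min), Osei→Task T6 (22 min), Novak→Task T1 (29 min), Tanaka→Task T2 (32 min), Ivanova→Task T5 (100 min) — total 30+22+29+32+100 = 213 min.
Next-best assignment: Bakr→Task T4, Osei→Task T6, Novak→Task T1, Tanaka→Task T5, Ivanova→Task T2 = 218 min.

Min total: 213 min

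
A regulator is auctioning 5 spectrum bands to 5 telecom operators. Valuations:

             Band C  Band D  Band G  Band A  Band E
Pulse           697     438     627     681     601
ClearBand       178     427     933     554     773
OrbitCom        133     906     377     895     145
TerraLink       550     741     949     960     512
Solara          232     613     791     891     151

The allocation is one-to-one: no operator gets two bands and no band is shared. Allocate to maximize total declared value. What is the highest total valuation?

Treat this as an assignment problem: match each operator to one band.
Optimal: Pulse→Band C ($697M), ClearBand→Band E ($773M), OrbitCom→Band D ($906M), TerraLink→Band G ($949M), Solara→Band A ($891M) — total 697+773+906+949+891 = $4216M.
Row-greedy (each operator in turn takes its best remaining band) gives $3647M, worse by 569.
Next-best assignment: Pulse→Band C, ClearBand→Band E, OrbitCom→Band D, TerraLink→Band A, Solara→Band G = $4127M.
Checked against all permutations: $4216M is optimal.

Max total: $4216M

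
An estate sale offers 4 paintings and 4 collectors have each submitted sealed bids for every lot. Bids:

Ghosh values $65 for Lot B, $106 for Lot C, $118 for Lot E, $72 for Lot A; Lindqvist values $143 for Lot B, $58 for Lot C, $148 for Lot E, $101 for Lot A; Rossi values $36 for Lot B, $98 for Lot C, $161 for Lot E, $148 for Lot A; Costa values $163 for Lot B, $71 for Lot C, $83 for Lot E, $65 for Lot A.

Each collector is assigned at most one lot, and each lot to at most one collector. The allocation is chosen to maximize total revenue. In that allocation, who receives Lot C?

This is the linear assignment problem.
Optimal: Ghosh→Lot C ($106), Lindqvist→Lot E ($148), Rossi→Lot A ($148), Costa→Lot B ($163) — total 106+148+148+163 = $565.
Max-entry greedy (repeatedly take the single best remaining cell) gives $531, worse by 34.
No other one-to-one assignment exceeds $565.
Ghosh's own top lot is Lot E ($118), but forcing Ghosh→Lot E and reassigning the rest optimally gives only $487 — worse by 78.

Ghosh receives Lot C.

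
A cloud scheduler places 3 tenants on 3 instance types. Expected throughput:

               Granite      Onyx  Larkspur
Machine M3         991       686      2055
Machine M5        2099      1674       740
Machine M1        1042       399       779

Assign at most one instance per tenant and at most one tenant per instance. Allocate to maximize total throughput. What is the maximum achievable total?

This is a one-to-one assignment (maximum-weight bipartite matching).
Optimal: Granite→Machine M1 (1042 ops/s), Onyx→Machine M5 (1674 ops/s), Larkspur→Machine M3 (2055 ops/s) — total 1042+1674+2055 = 4771 ops/s.
Row-greedy (each tenant in turn takes its best remaining instance) gives 3564 ops/s, worse by 1207.
Swapping Larkspur↔Onyx (Larkspur→Machine M5 740 ops/s, Onyx→Machine M3 686 ops/s) loses 2303.
Every other assignment is strictly worse.

Maximum total: 4771 ops/s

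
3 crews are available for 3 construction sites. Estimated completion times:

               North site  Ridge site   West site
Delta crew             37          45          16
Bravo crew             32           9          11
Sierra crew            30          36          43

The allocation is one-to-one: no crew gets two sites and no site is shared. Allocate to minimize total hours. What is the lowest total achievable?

Optimal: Delta crew→West site (16 hours), Bravo crew→Ridge site (9 hours), Sierra crew→North site (30 hours) — total 16+9+30 = 55 hours.
Every other assignment is strictly worse.

Minimum total: 55 hours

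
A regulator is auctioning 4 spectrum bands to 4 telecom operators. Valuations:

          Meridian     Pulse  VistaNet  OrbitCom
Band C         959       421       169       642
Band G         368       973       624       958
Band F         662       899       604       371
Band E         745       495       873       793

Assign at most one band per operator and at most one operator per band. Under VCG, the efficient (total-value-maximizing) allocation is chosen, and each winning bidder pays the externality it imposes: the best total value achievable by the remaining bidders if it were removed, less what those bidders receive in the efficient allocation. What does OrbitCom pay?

OrbitCom pays $74M.

Efficient allocation: Meridian→Band C ($959M), Pulse→Band F ($899M), VistaNet→Band E ($873M), OrbitCom→Band G ($958M); total welfare W = $3689M.
OrbitCom receives Band G at value $958M, so the others get W − 958 = $2731M.
Without OrbitCom: best allocation of the remaining 3 bidders over all 4 bands is Meridian→Band C ($959M), Pulse→Band G ($973M), VistaNet→Band E ($873M), total $2805M.
VCG payment = (others' best without OrbitCom) − (others' welfare with OrbitCom) = 2805 − 2731 = $74M.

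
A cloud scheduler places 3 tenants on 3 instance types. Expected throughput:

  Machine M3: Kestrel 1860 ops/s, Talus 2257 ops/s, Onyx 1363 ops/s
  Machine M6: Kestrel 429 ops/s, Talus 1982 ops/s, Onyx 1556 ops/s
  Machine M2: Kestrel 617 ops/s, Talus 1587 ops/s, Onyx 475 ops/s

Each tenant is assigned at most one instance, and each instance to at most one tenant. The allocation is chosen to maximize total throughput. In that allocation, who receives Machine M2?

Talus receives Machine M2.

Optimal: Kestrel→Machine M3 (1860 ops/s), Talus→Machine M2 (1587 ops/s), Onyx→Machine M6 (1556 ops/s) — total 1860+1587+1556 = 5003 ops/s.
Max-entry greedy (repeatedly take the single best remaining cell) gives 4430 ops/s, worse by 573.
Talus's own top instance is Machine M3 (2257 ops/s), but forcing Talus→Machine M3 and reassigning the rest optimally gives only 4430 ops/s — worse by 573.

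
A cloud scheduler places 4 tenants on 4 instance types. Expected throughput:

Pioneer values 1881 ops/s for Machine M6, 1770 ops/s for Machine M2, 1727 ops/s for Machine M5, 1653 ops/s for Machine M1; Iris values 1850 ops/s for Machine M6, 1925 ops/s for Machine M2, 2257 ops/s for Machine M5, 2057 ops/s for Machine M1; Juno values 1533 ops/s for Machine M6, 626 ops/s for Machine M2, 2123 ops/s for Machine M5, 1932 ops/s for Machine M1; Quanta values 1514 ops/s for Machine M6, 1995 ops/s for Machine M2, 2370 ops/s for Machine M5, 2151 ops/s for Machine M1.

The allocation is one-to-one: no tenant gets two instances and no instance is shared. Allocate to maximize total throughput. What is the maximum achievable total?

This is a one-to-one assignment (maximum-weight bipartite matching).
Optimal: Pioneer→Machine M6 (1881 ops/s), Iris→Machine M2 (1925 ops/s), Juno→Machine M1 (1932 ops/s), Quanta→Machine M5 (2370 ops/s) — total 1881+1925+1932+2370 = 8108 ops/s.
Row-greedy (each tenant in turn takes its best remaining instance) gives 8065 ops/s, worse by 43.
Checked against all permutations: 8108 ops/s is optimal.

Max total: 8108 ops/s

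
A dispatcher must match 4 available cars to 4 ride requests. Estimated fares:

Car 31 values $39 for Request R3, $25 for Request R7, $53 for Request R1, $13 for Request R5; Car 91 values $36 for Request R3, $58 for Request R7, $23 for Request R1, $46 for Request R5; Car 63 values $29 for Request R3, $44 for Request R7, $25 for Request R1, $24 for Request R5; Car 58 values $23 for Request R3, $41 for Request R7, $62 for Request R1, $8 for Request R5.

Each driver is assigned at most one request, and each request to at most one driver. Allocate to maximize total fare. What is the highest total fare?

Optimal: Car 31→Request R3 ($39), Car 91→Request R5 ($46), Car 63→Request R7 ($44), Car 58→Request R1 ($62) — total 39+46+44+62 = $191.
Max-entry greedy (repeatedly take the single best remaining cell) gives $183, worse by 8.
Next-best assignment: Car 31→Request R3, Car 91→Request R7, Car 63→Request R5, Car 58→Request R1 = $183.
No other one-to-one assignment exceeds $191.

Max total: $191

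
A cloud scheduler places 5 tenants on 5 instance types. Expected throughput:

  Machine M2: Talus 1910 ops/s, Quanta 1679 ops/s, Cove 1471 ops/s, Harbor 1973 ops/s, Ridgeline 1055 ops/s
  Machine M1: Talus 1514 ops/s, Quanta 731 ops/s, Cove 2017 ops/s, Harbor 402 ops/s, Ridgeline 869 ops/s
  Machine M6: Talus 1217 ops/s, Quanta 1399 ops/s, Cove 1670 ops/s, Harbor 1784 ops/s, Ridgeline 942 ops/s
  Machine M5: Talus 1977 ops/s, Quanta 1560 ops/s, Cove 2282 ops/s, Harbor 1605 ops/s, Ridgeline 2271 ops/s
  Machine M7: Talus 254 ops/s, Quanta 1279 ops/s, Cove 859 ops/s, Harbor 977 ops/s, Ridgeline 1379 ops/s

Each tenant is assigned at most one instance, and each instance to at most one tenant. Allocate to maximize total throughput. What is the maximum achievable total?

Max total: 9261 ops/s

Treat this as an assignment problem: match each tenant to one instance.
Optimal: Talus→Machine M2 (1910 ops/s), Quanta→Machine M7 (1279 ops/s), Cove→Machine M1 (2017 ops/s), Harbor→Machine M6 (1784 ops/s), Ridgeline→Machine M5 (2271 ops/s) — total 1910+1279+2017+1784+2271 = 9261 ops/s.
Max-entry greedy (repeatedly take the single best remaining cell) gives 8547 ops/s, worse by 714.
Swapping Ridgeline↔Quanta (Ridgeline→Machine M7 1379 ops/s, Quanta→Machine M5 1560 ops/s) loses 611.
No other one-to-one assignment exceeds 9261 ops/s.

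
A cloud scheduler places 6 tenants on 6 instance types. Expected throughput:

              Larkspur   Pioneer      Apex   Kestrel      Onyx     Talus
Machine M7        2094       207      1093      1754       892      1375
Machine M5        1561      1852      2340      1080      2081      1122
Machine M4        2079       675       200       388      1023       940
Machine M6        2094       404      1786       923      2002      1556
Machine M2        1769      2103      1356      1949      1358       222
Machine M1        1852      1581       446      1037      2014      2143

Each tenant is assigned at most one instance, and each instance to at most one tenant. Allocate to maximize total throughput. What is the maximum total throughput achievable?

Maximum total: 12421 ops/s

This is a one-to-one assignment (maximum-weight bipartite matching).
Optimal: Larkspur→Machine M4 (2079 ops/s), Pioneer→Machine M2 (2103 ops/s), Apex→Machine M5 (2340 ops/s), Kestrel→Machine M7 (1754 ops/s), Onyx→Machine M6 (2002 ops/s), Talus→Machine M1 (2143 ops/s) — total 2079+2103+2340+1754+2002+2143 = 12421 ops/s.
Next-best assignment: Larkspur→Machine M4, Pioneer→Machine M2, Apex→Machine M6, Kestrel→Machine M7, Onyx→Machine M5, Talus→Machine M1 = 11946 ops/s.
No other one-to-one assignment exceeds 12421 ops/s.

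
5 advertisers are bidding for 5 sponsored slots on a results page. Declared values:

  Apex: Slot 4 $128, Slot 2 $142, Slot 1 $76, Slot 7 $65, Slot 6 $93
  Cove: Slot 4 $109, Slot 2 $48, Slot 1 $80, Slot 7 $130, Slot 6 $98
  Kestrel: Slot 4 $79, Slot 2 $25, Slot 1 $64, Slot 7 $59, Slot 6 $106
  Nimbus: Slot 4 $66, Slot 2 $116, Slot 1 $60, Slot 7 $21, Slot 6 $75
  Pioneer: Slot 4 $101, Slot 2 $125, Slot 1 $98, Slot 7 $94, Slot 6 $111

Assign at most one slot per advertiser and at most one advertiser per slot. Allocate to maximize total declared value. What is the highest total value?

Max total: $578

This is a one-to-one assignment (maximum-weight bipartite matching).
Optimal: Apex→Slot 4 ($128), Cove→Slot 7 ($130), Kestrel→Slot 6 ($106), Nimbus→Slot 2 ($116), Pioneer→Slot 1 ($98) — total 128+130+106+116+98 = $578.
Swapping Kestrel↔Apex (Kestrel→Slot 4 $79, Apex→Slot 6 $93) loses 62.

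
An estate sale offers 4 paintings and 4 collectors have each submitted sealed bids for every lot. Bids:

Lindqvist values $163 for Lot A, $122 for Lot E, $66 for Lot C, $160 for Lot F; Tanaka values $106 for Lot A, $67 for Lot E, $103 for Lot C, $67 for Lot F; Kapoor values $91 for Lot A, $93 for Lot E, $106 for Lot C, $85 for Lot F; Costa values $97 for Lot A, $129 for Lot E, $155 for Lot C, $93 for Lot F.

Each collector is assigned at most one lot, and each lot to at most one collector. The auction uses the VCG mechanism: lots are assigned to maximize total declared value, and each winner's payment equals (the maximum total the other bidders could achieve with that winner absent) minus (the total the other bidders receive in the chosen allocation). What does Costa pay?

Costa pays $13.

Efficient allocation: Lindqvist→Lot F ($160), Tanaka→Lot A ($106), Kapoor→Lot E ($93), Costa→Lot C ($155); total welfare W = $514.
Costa receives Lot C at value $155, so the others get W − 155 = $359.
Without Costa: best allocation of the remaining 3 bidders over all 4 lots is Lindqvist→Lot F ($160), Tanaka→Lot A ($106), Kapoor→Lot C ($106), total $372.
VCG payment = (others' best without Costa) − (others' welfare with Costa) = 372 − 359 = $13.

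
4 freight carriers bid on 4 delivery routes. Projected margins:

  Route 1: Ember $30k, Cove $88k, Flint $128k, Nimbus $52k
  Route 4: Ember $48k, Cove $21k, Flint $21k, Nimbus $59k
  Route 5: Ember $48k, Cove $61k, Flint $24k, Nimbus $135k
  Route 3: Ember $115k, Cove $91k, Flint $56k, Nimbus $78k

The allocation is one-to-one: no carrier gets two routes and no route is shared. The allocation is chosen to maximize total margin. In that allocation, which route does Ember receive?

Ember receives Route 4.

This is the linear assignment problem.
Optimal: Ember→Route 4 ($48k), Cove→Route 3 ($91k), Flint→Route 1 ($128k), Nimbus→Route 5 ($135k) — total 48+91+128+135 = $402k.
Ember's own top route is Route 3 ($115k), but forcing Ember→Route 3 and reassigning the rest optimally gives only $399k — worse by 3.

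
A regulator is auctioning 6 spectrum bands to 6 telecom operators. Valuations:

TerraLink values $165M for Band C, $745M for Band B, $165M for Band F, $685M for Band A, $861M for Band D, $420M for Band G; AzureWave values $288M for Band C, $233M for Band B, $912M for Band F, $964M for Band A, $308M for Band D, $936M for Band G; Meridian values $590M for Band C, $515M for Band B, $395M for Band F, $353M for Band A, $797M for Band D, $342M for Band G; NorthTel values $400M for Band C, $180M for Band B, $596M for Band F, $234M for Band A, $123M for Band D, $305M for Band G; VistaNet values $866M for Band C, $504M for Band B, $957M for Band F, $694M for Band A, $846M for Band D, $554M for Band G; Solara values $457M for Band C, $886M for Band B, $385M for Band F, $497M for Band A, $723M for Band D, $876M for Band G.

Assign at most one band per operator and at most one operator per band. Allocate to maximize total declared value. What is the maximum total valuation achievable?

Maximum total: $4844M

This is the linear assignment problem.
Optimal: TerraLink→Band B ($745M), AzureWave→Band A ($964M), Meridian→Band D ($797M), NorthTel→Band F ($596M), VistaNet→Band C ($866M), Solara→Band G ($876M) — total 745+964+797+596+866+876 = $4844M.
Max-entry greedy (repeatedly take the single best remaining cell) gives $4563M, worse by 281.
Next-best assignment: TerraLink→Band A, AzureWave→Band G, Meridian→Band D, NorthTel→Band F, VistaNet→Band C, Solara→Band B = $4766M.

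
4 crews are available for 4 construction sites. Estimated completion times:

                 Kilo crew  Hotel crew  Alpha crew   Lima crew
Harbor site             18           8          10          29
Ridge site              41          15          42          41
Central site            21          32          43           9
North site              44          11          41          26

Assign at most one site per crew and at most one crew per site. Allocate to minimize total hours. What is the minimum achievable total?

Minimum total: 71 hours

This is a one-to-one assignment (minimum-cost bipartite matching).
Optimal: Kilo crew→Ridge site (41 hours), Hotel crew→North site (11 hours), Alpha crew→Harbor site (10 hours), Lima crew→Central site (9 hours) — total 41+11+10+9 = 71 hours.
Min-entry greedy (repeatedly take the single cheapest remaining cell) gives 99 hours, worse by 28.
Next-best assignment: Kilo crew→Central site, Hotel crew→Ridge site, Alpha crew→Harbor site, Lima crew→North site = 72 hours.
No other one-to-one assignment undercuts 71 hours.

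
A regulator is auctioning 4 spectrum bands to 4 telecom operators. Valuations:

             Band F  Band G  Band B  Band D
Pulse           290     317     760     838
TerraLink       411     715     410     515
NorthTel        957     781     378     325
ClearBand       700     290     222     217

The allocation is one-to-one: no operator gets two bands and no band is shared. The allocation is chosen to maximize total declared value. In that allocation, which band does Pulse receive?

Pulse receives Band B.

Optimal: Pulse→Band B ($760M), TerraLink→Band D ($515M), NorthTel→Band G ($781M), ClearBand→Band F ($700M) — total 760+515+781+700 = $2756M.
Max-entry greedy (repeatedly take the single best remaining cell) gives $2732M, worse by 24.
Pulse's own top band is Band D ($838M), but forcing Pulse→Band D and reassigning the rest optimally gives only $2732M — worse by 24.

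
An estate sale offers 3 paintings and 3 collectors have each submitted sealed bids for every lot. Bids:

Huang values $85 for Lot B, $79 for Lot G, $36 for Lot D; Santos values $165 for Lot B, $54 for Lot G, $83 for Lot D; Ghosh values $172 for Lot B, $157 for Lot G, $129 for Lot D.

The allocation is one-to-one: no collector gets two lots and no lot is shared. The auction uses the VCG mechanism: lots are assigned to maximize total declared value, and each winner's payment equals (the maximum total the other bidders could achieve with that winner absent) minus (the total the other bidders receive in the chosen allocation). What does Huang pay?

Huang pays $28.

Efficient allocation: Huang→Lot G ($79), Santos→Lot B ($165), Ghosh→Lot D ($129); total welfare W = $373.
Huang receives Lot G at value $79, so the others get W − 79 = $294.
Without Huang: best allocation of the remaining 2 bidders over all 3 lots is Santos→Lot B ($165), Ghosh→Lot G ($157), total $322.
VCG payment = (others' best without Huang) − (others' welfare with Huang) = 322 − 294 = $28.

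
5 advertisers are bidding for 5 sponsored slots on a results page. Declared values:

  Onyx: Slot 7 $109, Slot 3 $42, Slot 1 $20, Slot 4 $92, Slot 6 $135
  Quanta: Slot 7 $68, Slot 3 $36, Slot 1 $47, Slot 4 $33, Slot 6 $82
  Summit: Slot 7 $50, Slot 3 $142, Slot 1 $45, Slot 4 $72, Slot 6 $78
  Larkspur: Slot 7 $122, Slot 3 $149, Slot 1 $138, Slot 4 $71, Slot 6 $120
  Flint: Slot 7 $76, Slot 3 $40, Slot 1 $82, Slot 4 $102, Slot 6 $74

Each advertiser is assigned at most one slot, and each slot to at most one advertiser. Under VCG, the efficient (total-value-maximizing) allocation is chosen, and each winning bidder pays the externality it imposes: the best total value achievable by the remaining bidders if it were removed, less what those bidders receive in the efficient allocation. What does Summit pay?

Summit pays $11.

Efficient allocation: Onyx→Slot 6 ($135), Quanta→Slot 7 ($68), Summit→Slot 3 ($142), Larkspur→Slot 1 ($138), Flint→Slot 4 ($102); total welfare W = $585.
Summit receives Slot 3 at value $142, so the others get W − 142 = $443.
Without Summit: best allocation of the remaining 4 bidders over all 5 slots is Onyx→Slot 6 ($135), Quanta→Slot 7 ($68), Larkspur→Slot 3 ($149), Flint→Slot 4 ($102), total $454.
VCG payment = (others' best without Summit) − (others' welfare with Summit) = 454 − 443 = $11.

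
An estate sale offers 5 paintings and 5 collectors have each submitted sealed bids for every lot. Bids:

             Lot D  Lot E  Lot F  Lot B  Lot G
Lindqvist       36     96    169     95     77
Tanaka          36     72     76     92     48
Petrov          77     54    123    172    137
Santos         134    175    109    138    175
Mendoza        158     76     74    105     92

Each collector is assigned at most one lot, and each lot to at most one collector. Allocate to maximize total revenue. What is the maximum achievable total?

Optimal: Lindqvist→Lot F ($169), Tanaka→Lot E ($72), Petrov→Lot B ($172), Santos→Lot G ($175), Mendoza→Lot D ($158) — total 169+72+172+175+158 = $746.
Column-greedy (each lot in turn goes to its best remaining collector) gives $722, worse by 24.
Next-best assignment: Lindqvist→Lot F, Tanaka→Lot B, Petrov→Lot G, Santos→Lot E, Mendoza→Lot D = $731.

Max total: $746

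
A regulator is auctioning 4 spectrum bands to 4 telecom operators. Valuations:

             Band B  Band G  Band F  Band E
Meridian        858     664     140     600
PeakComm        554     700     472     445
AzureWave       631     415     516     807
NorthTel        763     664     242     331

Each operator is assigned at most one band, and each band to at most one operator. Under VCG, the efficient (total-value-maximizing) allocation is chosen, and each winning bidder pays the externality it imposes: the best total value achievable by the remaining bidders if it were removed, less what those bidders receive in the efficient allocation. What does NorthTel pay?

NorthTel pays $228M.

Efficient allocation: Meridian→Band B ($858M), PeakComm→Band F ($472M), AzureWave→Band E ($807M), NorthTel→Band G ($664M); total welfare W = $2801M.
NorthTel receives Band G at value $664M, so the others get W − 664 = $2137M.
Without NorthTel: best allocation of the remaining 3 bidders over all 4 bands is Meridian→Band B ($858M), PeakComm→Band G ($700M), AzureWave→Band E ($807M), total $2365M.
VCG payment = (others' best without NorthTel) − (others' welfare with NorthTel) = 2365 − 2137 = $228M.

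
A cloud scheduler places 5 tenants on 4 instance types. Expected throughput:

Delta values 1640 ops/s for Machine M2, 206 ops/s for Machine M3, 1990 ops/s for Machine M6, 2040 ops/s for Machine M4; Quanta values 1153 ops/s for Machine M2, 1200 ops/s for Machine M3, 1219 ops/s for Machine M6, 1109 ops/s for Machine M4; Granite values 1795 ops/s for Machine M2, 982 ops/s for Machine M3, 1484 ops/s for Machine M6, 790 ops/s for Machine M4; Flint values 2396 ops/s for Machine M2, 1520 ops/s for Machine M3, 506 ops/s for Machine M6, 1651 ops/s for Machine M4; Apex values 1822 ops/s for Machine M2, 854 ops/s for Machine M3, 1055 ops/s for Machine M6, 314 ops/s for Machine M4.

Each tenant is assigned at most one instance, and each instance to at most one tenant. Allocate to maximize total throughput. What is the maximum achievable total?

Max total: 7120 ops/s

Optimal: Flint→Machine M2 (2396 ops/s), Quanta→Machine M3 (1200 ops/s), Granite→Machine M6 (1484 ops/s), Delta→Machine M4 (2040 ops/s) — total 2396+1200+1484+2040 = 7120 ops/s.
Column-greedy (each instance in turn goes to its best remaining tenant) gives 6376 ops/s, worse by 744.
Next-best assignment: Apex→Machine M2, Flint→Machine M3, Granite→Machine M6, Delta→Machine M4 = 6866 ops/s.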